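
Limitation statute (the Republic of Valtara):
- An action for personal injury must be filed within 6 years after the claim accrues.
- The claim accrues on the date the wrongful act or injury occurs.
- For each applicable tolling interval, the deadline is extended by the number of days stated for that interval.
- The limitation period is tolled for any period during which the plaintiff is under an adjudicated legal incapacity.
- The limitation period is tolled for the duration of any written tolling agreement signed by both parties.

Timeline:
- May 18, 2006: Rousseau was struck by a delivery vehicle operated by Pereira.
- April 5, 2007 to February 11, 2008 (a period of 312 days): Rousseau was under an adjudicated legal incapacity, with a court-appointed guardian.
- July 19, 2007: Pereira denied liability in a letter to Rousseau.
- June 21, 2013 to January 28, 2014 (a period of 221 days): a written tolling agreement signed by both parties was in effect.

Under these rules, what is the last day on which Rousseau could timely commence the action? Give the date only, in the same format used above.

The limitation period began to run on May 18, 2006.
Adding the 6 years base period to May 18, 2006 gives a deadline of May 18, 2012, before any tolling.
Because the plaintiff's legal incapacity ran from April 5, 2007 to February 11, 2008, the deadline is extended by 312 days to March 26, 2013.
The written tolling agreement from June 21, 2013 to January 28, 2014 began after the period had already run on March 26, 2013, so it has no tolling effect.
Nothing else in the chronology tolls or restarts the period.

March 26, 2013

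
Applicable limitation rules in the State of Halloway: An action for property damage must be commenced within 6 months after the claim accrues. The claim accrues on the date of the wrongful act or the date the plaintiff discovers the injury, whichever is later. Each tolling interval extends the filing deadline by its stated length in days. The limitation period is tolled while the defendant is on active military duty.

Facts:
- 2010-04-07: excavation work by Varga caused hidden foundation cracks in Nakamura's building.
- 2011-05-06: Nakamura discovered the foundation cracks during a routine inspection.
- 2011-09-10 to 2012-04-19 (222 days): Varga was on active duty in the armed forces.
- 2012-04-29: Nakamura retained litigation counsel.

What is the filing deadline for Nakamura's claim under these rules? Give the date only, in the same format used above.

Because discovery on 2011-05-06 post-dates the 2010-04-07 act, accrual under the later-of rule falls on 2011-05-06.
The untolled deadline — 6 months after 2011-05-06 — is 2011-11-06.
Because the defendant's active military service ran from 2011-09-10 to 2012-04-19, the deadline is extended by 222 days to 2012-06-15.
None of the other events listed affects the running of the period under the stated rules.

2012-06-15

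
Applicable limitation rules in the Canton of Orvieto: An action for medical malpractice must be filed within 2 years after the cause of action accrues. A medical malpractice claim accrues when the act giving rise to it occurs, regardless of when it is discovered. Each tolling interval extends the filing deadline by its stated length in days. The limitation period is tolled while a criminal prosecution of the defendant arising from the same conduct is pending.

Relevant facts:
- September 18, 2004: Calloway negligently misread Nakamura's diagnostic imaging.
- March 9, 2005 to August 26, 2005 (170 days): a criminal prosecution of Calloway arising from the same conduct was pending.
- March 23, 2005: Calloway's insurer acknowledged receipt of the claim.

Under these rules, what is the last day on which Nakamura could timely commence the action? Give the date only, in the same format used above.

The cause of action accrued on September 18, 2004, the date of the act.
Adding the 2 years base period to September 18, 2004 gives a deadline of September 18, 2006, before any tolling.
Because the pending criminal prosecution ran from March 9, 2005 to August 26, 2005, the deadline is extended by 170 days to March 7, 2007.
Nothing else in the chronology tolls or restarts the period.

March 7, 2007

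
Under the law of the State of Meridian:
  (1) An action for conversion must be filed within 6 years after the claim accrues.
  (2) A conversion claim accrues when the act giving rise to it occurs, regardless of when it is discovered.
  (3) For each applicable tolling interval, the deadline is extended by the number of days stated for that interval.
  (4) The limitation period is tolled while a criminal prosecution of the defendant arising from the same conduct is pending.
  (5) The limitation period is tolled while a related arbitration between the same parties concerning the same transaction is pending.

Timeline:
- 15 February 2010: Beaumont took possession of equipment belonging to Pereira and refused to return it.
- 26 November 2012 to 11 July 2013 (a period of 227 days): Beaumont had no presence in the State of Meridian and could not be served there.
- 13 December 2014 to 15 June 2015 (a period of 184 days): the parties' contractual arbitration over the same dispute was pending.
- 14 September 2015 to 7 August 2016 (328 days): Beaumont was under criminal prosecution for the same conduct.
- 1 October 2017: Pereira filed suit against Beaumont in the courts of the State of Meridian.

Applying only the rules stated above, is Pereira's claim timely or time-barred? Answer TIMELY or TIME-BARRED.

TIME-BARRED

The claim accrued on 15 February 2010, the date of the act.
6 years from 15 February 2010 is 15 February 2016.
The pending related arbitration from 13 December 2014 to 15 June 2015 tolled the period for 184 days, extending the deadline to 17 August 2016.
The pending criminal prosecution from 14 September 2015 to 7 August 2016 tolled the period for 328 days, extending the deadline to 11 July 2017.
No stated provision tolls the period for the defendant's absence, so the interval from 26 November 2012 to 11 July 2013 has no effect on the deadline.
The 1 October 2017 filing falls after the 11 July 2017 deadline; the claim is time-barred.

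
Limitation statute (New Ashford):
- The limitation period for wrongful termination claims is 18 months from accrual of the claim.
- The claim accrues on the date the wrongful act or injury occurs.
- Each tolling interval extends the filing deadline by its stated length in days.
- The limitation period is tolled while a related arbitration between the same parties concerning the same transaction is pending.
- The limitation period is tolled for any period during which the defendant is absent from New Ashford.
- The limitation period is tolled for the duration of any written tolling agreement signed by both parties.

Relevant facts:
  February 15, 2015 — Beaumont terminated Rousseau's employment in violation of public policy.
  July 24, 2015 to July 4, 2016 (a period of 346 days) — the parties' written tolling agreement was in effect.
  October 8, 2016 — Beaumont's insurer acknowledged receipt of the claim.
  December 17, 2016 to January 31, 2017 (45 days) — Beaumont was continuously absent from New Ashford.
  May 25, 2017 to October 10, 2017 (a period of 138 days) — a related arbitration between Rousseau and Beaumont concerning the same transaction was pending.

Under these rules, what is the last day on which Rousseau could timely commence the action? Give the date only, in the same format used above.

The claim accrued on February 15, 2015, when the wrongful act occurred.
18 months from February 15, 2015 is August 15, 2016.
The period was tolled for 346 days by the written tolling agreement (July 24, 2015 to July 4, 2016), pushing the deadline to July 27, 2017.
The period was tolled for 45 days by the defendant's absence from the jurisdiction (December 17, 2016 to January 31, 2017), pushing the deadline to September 10, 2017.
The pending related arbitration from May 25, 2017 to October 10, 2017 tolled the period for 138 days, extending the deadline to January 26, 2018.
Nothing else in the chronology tolls or restarts the period.

January 26, 2018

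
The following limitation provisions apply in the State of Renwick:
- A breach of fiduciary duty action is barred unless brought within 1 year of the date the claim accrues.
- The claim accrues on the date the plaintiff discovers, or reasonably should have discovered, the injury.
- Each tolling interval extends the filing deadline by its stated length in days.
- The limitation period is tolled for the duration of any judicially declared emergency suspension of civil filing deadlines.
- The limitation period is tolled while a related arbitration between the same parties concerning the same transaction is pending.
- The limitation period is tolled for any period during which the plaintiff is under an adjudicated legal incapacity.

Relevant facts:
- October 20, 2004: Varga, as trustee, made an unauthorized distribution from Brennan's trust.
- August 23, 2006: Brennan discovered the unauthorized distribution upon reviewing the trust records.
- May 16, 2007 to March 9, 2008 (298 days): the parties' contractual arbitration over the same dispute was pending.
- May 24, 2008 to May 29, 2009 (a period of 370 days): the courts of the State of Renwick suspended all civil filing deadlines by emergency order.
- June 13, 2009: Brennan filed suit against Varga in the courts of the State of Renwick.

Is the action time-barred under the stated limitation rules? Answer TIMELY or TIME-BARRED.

TIMELY

Accrual is tied to discovery, so the period began on August 23, 2006 rather than on October 20, 2004 when the act occurred.
The untolled deadline — 1 year after August 23, 2006 — is August 23, 2007.
The period was tolled for 298 days by the pending related arbitration (May 16, 2007 to March 9, 2008), pushing the deadline to June 16, 2008.
Because the emergency suspension of filing deadlines ran from May 24, 2008 to May 29, 2009, the deadline is extended by 370 days to June 21, 2009.
Filing on June 13, 2009 beat the June 21, 2009 deadline — the action is timely.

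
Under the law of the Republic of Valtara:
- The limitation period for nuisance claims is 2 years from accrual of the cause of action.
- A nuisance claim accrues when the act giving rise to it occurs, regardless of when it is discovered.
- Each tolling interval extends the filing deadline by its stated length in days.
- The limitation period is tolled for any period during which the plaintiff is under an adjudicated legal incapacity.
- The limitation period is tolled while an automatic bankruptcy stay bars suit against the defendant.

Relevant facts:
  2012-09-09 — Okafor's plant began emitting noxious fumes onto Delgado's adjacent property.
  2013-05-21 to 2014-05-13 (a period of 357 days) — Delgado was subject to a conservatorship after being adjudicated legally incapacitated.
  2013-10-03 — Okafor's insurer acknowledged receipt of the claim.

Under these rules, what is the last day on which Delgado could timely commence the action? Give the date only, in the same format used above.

2015-09-01

The limitation period began to run on 2012-09-09.
The untolled deadline — 2 years after 2012-09-09 — is 2014-09-09.
The plaintiff's legal incapacity from 2013-05-21 to 2014-05-13 tolled the period for 357 days, extending the deadline to 2015-09-01.
Nothing else in the chronology tolls or restarts the period.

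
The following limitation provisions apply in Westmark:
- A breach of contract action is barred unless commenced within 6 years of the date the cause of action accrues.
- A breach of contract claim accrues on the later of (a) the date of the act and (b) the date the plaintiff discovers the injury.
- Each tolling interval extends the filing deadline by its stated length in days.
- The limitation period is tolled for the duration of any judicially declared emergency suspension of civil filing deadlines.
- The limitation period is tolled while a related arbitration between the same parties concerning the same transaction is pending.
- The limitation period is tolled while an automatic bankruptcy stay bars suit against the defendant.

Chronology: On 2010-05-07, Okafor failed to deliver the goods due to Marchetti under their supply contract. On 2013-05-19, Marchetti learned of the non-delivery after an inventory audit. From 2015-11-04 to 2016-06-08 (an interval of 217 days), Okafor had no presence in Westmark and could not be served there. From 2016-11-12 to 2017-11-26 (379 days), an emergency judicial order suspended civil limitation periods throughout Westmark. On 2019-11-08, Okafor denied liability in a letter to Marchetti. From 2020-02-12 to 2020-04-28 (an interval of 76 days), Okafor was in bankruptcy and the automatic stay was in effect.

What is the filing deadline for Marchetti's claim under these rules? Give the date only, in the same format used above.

2020-08-16

The claim accrued on 2013-05-19 — the later of the 2010-05-07 act and the 2013-05-19 discovery.
Adding the 6 years base period to 2013-05-19 gives a deadline of 2019-05-19, before any tolling.
Because the emergency suspension of filing deadlines ran from 2016-11-12 to 2017-11-26, the deadline is extended by 379 days to 2020-06-01.
The period was tolled for 76 days by the automatic bankruptcy stay (2020-02-12 to 2020-04-28), pushing the deadline to 2020-08-16.
Although the defendant's absence ran from 2015-11-04 to 2016-06-08, the stated rules do not make that a tolling event, so it is disregarded.
None of the other events listed affects the running of the period under the stated rules.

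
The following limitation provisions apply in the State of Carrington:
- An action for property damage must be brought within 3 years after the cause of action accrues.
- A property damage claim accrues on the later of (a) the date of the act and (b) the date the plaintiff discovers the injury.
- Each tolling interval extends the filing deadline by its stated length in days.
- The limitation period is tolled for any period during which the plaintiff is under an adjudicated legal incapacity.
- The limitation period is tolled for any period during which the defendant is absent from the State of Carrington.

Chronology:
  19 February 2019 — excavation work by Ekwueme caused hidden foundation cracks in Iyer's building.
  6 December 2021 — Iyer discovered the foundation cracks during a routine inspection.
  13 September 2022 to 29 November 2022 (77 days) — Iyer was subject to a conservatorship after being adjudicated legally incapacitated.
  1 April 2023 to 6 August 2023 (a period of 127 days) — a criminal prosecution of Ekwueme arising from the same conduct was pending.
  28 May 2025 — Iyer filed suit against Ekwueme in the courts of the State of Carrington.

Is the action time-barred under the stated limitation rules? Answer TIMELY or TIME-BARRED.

Taking the later of the act (19 February 2019) and discovery (6 December 2021), the claim accrued on 6 December 2021.
The untolled deadline — 3 years after 6 December 2021 — is 6 December 2024.
The plaintiff's legal incapacity from 13 September 2022 to 29 November 2022 tolled the period for 77 days, extending the deadline to 21 February 2025.
The pending criminal prosecution from 1 April 2023 to 6 August 2023 does not toll the period, because no stated rule makes a criminal prosecution a tolling event.
Filing on 28 May 2025 missed the 21 February 2025 deadline — the action is time-barred.

TIME-BARRED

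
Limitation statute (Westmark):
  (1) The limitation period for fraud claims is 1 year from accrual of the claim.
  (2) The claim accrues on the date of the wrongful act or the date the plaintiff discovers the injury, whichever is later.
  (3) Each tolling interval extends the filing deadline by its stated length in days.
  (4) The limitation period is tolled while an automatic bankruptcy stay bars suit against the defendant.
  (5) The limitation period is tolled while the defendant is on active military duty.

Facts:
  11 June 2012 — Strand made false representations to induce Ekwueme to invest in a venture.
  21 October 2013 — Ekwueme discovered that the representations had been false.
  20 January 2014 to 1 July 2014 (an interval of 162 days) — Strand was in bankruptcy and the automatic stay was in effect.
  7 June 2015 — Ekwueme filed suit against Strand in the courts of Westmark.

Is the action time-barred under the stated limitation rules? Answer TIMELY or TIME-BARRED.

Because discovery on 21 October 2013 post-dates the 11 June 2012 act, accrual under the later-of rule falls on 21 October 2013.
The untolled deadline — 1 year after 21 October 2013 — is 21 October 2014.
The period was tolled for 162 days by the automatic bankruptcy stay (20 January 2014 to 1 July 2014), pushing the deadline to 1 April 2015.
Filing on 7 June 2015 missed the 1 April 2015 deadline — the action is time-barred.

TIME-BARRED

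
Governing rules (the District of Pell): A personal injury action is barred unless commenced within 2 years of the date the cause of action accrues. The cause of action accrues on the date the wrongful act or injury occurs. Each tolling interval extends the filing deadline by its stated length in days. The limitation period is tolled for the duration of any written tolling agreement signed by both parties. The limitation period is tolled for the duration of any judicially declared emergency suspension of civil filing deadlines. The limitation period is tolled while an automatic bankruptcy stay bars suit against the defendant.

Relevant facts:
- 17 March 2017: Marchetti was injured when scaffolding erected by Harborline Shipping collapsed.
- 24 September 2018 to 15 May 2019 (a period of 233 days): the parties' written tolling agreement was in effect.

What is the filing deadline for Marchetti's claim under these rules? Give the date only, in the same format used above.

5 November 2019

The claim accrued on 17 March 2017, when the wrongful act occurred.
The untolled deadline — 2 years after 17 March 2017 — is 17 March 2019.
The period was tolled for 233 days by the written tolling agreement (24 September 2018 to 15 May 2019), pushing the deadline to 5 November 2019.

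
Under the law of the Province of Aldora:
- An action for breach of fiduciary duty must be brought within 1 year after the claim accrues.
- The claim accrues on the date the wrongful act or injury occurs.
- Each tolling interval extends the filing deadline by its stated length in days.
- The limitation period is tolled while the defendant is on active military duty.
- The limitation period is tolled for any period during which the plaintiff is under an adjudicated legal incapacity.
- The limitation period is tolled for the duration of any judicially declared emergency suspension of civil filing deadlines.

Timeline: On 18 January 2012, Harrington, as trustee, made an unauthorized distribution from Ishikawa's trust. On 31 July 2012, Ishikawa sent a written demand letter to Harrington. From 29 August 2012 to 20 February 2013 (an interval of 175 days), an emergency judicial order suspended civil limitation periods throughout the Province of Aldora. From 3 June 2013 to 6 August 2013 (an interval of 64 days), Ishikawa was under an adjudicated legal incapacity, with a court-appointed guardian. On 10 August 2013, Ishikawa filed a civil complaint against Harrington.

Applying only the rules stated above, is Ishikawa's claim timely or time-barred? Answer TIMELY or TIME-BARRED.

The claim accrued on 18 January 2012, when the wrongful act occurred.
1 year from 18 January 2012 is 18 January 2013.
Because the emergency suspension of filing deadlines ran from 29 August 2012 to 20 February 2013, the deadline is extended by 175 days to 12 July 2013.
The period was tolled for 64 days by the plaintiff's legal incapacity (3 June 2013 to 6 August 2013), pushing the deadline to 14 September 2013.
Nothing else in the chronology tolls or restarts the period.
Filing on 10 August 2013 beat the 14 September 2013 deadline — the action is timely.

TIMELY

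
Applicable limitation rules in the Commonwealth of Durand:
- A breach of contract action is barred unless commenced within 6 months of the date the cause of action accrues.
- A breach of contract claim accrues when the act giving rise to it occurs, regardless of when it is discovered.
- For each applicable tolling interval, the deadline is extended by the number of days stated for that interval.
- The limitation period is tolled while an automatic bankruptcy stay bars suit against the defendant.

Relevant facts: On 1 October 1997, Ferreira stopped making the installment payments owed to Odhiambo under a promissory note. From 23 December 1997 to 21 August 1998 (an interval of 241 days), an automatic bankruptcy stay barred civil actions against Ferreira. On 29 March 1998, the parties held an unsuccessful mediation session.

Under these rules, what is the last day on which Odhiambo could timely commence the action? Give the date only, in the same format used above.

28 November 1998

The cause of action accrued on 1 October 1997, the date of the act.
The untolled deadline — 6 months after 1 October 1997 — is 1 April 1998.
The automatic bankruptcy stay from 23 December 1997 to 21 August 1998 tolled the period for 241 days, extending the deadline to 28 November 1998.
Nothing else in the chronology tolls or restarts the period.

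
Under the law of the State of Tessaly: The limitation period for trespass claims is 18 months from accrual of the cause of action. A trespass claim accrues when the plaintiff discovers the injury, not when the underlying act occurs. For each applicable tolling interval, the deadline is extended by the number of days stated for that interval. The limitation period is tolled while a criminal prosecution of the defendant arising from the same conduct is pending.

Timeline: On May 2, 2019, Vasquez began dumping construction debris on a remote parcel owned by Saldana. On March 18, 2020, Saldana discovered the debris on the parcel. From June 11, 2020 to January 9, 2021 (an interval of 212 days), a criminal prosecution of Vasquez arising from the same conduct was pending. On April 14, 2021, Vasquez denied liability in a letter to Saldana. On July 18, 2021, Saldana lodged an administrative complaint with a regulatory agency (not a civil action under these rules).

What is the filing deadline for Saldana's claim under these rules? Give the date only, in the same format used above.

The claim did not accrue until Saldana discovered the injury on March 18, 2020; the May 2, 2019 act date does not start the clock under the stated rule.
Adding the 18 months base period to March 18, 2020 gives a deadline of September 18, 2021, before any tolling.
Because the pending criminal prosecution ran from June 11, 2020 to January 9, 2021, the deadline is extended by 212 days to April 18, 2022.
None of the other events listed affects the running of the period under the stated rules.

April 18, 2022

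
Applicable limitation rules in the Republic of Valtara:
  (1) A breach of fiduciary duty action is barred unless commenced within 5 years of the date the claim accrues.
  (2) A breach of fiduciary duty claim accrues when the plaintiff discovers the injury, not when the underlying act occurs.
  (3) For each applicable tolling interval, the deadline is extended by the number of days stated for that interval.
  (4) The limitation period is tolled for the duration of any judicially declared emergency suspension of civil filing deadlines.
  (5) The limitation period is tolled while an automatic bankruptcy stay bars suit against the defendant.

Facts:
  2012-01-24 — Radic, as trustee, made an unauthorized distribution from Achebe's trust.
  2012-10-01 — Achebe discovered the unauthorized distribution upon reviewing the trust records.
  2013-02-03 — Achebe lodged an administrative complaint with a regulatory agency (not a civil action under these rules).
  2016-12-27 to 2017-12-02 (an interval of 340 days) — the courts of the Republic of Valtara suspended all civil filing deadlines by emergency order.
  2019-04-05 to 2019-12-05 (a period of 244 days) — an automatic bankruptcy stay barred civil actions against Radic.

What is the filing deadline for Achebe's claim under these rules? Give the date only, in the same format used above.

Under the discovery rule, the claim accrued on 2012-10-01, when Achebe discovered the injury — not on the 2012-01-24 date of the underlying act.
The untolled deadline — 5 years after 2012-10-01 — is 2017-10-01.
The period was tolled for 340 days by the emergency suspension of filing deadlines (2016-12-27 to 2017-12-02), pushing the deadline to 2018-09-06.
The automatic bankruptcy stay from 2019-04-05 to 2019-12-05 began after the period had already run on 2018-09-06, so it has no tolling effect.
The other events in the timeline have no effect on the limitation period under the stated rules.

2018-09-06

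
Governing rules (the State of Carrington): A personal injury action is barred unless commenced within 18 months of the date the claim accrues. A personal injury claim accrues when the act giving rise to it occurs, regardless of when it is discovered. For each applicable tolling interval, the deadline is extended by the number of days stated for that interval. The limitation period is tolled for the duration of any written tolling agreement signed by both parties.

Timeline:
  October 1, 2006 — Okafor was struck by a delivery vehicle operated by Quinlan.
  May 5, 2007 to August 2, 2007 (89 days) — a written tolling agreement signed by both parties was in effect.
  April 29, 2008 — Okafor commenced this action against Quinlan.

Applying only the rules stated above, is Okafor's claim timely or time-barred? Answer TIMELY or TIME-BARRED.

TIMELY

The limitation period began to run on October 1, 2006.
18 months from October 1, 2006 is April 1, 2008.
The written tolling agreement from May 5, 2007 to August 2, 2007 tolled the period for 89 days, extending the deadline to June 29, 2008.
Filing on April 29, 2008 beat the June 29, 2008 deadline — the action is timely.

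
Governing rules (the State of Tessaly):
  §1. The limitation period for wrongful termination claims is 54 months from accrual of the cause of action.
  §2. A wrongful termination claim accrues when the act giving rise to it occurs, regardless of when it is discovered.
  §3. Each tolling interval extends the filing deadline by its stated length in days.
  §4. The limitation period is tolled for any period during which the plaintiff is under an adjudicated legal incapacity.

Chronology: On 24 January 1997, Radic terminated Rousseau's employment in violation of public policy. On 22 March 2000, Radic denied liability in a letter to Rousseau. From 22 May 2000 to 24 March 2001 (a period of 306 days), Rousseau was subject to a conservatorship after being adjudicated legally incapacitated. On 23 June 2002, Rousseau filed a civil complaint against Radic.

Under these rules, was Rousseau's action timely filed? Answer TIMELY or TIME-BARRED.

The claim accrued on 24 January 1997, when the wrongful act occurred.
The untolled deadline — 54 months after 24 January 1997 — is 24 July 2001.
Because the plaintiff's legal incapacity ran from 22 May 2000 to 24 March 2001, the deadline is extended by 306 days to 26 May 2002.
None of the other events listed affects the running of the period under the stated rules.
Rousseau filed on 23 June 2002, after the 26 May 2002 deadline, so the action is time-barred.

TIME-BARRED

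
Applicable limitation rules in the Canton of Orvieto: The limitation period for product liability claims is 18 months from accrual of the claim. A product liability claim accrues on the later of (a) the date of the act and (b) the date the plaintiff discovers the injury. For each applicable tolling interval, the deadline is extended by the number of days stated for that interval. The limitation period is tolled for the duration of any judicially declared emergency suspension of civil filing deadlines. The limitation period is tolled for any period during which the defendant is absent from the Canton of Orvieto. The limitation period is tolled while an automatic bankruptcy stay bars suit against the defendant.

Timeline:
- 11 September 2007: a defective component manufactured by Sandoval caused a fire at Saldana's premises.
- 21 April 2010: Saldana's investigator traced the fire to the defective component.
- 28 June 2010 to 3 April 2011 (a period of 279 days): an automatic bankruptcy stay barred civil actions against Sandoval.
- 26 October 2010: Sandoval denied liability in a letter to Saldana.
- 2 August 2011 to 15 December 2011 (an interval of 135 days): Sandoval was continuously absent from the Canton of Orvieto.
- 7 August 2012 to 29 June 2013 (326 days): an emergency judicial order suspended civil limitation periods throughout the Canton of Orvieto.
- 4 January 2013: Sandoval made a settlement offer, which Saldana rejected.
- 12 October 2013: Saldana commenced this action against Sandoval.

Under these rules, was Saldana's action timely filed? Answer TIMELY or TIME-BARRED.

TIMELY

Because discovery on 21 April 2010 post-dates the 11 September 2007 act, accrual under the later-of rule falls on 21 April 2010.
The untolled deadline — 18 months after 21 April 2010 — is 21 October 2011.
The automatic bankruptcy stay from 28 June 2010 to 3 April 2011 tolled the period for 279 days, extending the deadline to 26 July 2012.
Because the defendant's absence from the jurisdiction ran from 2 August 2011 to 15 December 2011, the deadline is extended by 135 days to 8 December 2012.
The period was tolled for 326 days by the emergency suspension of filing deadlines (7 August 2012 to 29 June 2013), pushing the deadline to 30 October 2013.
None of the other events listed affects the running of the period under the stated rules.
Saldana filed on 12 October 2013, before the 30 October 2013 deadline, so the action is timely.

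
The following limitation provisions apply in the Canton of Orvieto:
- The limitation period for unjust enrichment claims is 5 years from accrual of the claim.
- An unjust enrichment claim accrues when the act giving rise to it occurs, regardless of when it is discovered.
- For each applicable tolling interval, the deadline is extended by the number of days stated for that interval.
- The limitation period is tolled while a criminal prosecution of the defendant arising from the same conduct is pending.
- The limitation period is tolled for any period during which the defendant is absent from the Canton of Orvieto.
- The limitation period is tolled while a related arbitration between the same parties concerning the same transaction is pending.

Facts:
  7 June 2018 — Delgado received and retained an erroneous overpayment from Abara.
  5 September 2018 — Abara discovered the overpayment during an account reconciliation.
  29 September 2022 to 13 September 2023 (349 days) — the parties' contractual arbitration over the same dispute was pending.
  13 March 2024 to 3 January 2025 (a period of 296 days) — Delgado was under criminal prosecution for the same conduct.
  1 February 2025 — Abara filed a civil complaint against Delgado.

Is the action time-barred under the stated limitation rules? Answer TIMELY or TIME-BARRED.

Accrual is governed by the date of the act, so the period began to run on 7 June 2018; the later discovery on 5 September 2018 is irrelevant under the stated rule.
Adding the 5 years base period to 7 June 2018 gives a deadline of 7 June 2023, before any tolling.
The pending related arbitration from 29 September 2022 to 13 September 2023 tolled the period for 349 days, extending the deadline to 21 May 2024.
The period was tolled for 296 days by the pending criminal prosecution (13 March 2024 to 3 January 2025), pushing the deadline to 13 March 2025.
Abara filed on 1 February 2025, before the 13 March 2025 deadline, so the action is timely.

TIMELY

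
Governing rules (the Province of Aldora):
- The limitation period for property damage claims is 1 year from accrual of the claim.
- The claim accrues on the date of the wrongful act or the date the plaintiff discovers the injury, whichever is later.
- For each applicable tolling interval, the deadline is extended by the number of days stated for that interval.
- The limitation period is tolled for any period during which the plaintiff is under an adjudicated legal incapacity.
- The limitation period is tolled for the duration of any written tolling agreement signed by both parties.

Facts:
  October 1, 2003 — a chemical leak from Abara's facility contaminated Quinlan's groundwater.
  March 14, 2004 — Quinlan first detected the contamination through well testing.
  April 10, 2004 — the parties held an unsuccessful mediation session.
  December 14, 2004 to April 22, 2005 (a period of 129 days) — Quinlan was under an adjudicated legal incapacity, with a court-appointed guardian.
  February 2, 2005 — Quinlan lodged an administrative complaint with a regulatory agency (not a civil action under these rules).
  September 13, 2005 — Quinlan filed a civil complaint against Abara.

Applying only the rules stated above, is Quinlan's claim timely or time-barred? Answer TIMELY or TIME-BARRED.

Because discovery on March 14, 2004 post-dates the October 1, 2003 act, accrual under the later-of rule falls on March 14, 2004.
The untolled deadline — 1 year after March 14, 2004 — is March 14, 2005.
The plaintiff's legal incapacity from December 14, 2004 to April 22, 2005 tolled the period for 129 days, extending the deadline to July 21, 2005.
The other events in the timeline have no effect on the limitation period under the stated rules.
Filing on September 13, 2005 missed the July 21, 2005 deadline — the action is time-barred.

TIME-BARRED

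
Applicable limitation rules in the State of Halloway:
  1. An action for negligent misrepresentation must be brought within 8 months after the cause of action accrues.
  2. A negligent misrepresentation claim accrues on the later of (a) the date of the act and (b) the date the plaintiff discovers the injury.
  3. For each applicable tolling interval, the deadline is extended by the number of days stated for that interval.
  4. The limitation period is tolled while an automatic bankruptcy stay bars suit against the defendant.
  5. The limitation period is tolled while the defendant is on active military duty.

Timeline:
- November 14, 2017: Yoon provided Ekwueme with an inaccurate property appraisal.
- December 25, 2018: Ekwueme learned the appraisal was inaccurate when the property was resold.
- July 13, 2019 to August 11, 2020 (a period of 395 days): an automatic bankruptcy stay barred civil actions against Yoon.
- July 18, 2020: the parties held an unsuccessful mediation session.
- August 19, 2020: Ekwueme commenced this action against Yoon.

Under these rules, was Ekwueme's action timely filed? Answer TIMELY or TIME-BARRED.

Taking the later of the act (November 14, 2017) and discovery (December 25, 2018), the claim accrued on December 25, 2018.
Adding the 8 months base period to December 25, 2018 gives a deadline of August 25, 2019, before any tolling.
The automatic bankruptcy stay from July 13, 2019 to August 11, 2020 tolled the period for 395 days, extending the deadline to September 23, 2020.
Nothing else in the chronology tolls or restarts the period.
Filing on August 19, 2020 beat the September 23, 2020 deadline — the action is timely.

TIMELY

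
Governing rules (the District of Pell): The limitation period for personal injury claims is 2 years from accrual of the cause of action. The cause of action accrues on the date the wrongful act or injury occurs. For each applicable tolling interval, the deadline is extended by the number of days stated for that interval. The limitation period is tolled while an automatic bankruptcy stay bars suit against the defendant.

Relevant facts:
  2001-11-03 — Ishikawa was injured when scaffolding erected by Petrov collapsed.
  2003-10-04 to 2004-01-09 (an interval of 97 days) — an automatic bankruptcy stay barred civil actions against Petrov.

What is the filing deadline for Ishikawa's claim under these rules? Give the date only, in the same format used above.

2004-02-08

The claim accrued on 2001-11-03, when the wrongful act occurred.
2 years from 2001-11-03 is 2003-11-03.
The period was tolled for 97 days by the automatic bankruptcy stay (2003-10-04 to 2004-01-09), pushing the deadline to 2004-02-08.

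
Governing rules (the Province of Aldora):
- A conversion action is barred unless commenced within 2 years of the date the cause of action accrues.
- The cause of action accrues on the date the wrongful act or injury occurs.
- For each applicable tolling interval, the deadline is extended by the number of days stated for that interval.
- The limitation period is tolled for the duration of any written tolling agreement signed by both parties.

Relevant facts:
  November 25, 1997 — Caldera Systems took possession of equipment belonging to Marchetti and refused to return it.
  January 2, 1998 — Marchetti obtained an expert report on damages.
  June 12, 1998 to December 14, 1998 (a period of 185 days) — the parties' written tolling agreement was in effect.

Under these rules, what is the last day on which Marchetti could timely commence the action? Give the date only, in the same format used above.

The claim accrued on November 25, 1997, when the wrongful act occurred.
The untolled deadline — 2 years after November 25, 1997 — is November 25, 1999.
Because the written tolling agreement ran from June 12, 1998 to December 14, 1998, the deadline is extended by 185 days to May 28, 2000.
The other events in the timeline have no effect on the limitation period under the stated rules.

May 28, 2000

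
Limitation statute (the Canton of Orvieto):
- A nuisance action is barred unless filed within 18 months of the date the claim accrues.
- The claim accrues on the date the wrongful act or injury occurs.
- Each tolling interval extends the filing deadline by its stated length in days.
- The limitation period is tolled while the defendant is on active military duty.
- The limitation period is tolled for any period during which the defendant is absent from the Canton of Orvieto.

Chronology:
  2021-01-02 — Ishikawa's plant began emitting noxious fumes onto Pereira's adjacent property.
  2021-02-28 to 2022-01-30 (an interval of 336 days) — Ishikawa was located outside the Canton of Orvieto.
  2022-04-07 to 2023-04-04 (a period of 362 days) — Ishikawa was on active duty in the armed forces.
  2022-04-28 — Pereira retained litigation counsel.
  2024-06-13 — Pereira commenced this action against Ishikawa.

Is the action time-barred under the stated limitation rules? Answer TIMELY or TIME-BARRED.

TIME-BARRED

The claim accrued on 2021-01-02, when the wrongful act occurred.
18 months from 2021-01-02 is 2022-07-02.
Because the defendant's absence from the jurisdiction ran from 2021-02-28 to 2022-01-30, the deadline is extended by 336 days to 2023-06-03.
Because the defendant's active military service ran from 2022-04-07 to 2023-04-04, the deadline is extended by 362 days to 2024-05-30.
Nothing else in the chronology tolls or restarts the period.
The 2024-06-13 filing falls after the 2024-05-30 deadline; the claim is time-barred.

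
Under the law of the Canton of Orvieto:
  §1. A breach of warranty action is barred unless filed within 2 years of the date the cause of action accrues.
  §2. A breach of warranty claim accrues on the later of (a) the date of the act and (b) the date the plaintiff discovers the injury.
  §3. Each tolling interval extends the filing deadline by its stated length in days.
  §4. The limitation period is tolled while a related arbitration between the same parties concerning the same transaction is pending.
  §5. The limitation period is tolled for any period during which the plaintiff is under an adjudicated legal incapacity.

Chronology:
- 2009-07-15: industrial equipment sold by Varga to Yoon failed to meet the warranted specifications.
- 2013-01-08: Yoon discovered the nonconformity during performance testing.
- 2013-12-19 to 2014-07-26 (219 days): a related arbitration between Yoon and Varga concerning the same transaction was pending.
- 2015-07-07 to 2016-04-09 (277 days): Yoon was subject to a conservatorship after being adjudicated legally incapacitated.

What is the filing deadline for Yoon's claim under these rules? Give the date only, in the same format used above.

The claim accrued on 2013-01-08 — the later of the 2009-07-15 act and the 2013-01-08 discovery.
Adding the 2 years base period to 2013-01-08 gives a deadline of 2015-01-08, before any tolling.
Because the pending related arbitration ran from 2013-12-19 to 2014-07-26, the deadline is extended by 219 days to 2015-08-15.
Because the plaintiff's legal incapacity ran from 2015-07-07 to 2016-04-09, the deadline is extended by 277 days to 2016-05-18.

2016-05-18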